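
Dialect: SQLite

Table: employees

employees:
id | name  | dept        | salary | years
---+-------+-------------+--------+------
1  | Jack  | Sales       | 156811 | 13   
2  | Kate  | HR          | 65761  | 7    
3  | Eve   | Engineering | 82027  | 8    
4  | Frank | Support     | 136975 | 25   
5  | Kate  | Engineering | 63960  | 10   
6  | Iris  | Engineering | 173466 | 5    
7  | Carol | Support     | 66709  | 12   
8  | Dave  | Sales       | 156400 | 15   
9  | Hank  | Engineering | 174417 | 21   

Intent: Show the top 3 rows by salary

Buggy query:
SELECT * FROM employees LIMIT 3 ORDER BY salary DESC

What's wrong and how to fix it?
Bug: ORDER BY cannot follow LIMIT; LIMIT is the final clause

Fix: Swap the clauses: ORDER BY first, then LIMIT

Corrected query:
SELECT * FROM employees ORDER BY salary DESC LIMIT 3

Result:
id | name | dept        | salary | years
---+------+-------------+--------+------
9  | Hank | Engineering | 174417 | 21   
6  | Iris | Engineering | 173466 | 5    
1  | Jack | Sales       | 156811 | 13   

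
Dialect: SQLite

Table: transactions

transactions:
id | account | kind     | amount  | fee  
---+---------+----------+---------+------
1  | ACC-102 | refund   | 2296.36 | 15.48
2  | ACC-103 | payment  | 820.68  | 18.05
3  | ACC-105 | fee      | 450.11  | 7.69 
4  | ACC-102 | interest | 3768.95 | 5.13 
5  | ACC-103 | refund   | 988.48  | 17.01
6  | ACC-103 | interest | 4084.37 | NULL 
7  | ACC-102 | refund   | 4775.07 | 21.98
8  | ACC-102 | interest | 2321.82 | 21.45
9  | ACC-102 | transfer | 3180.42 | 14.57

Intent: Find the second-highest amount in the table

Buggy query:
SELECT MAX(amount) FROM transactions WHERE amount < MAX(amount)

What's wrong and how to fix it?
Bug: MAX(amount) on the right of the comparison is an aggregate-in-WHERE error

Fix: Compute the overall MAX in a subquery, then take MAX of rows below it

Corrected query:
SELECT MAX(amount) FROM transactions WHERE amount < (SELECT MAX(amount) FROM transactions)

Result:
MAX(amount)
-----------
4084.37    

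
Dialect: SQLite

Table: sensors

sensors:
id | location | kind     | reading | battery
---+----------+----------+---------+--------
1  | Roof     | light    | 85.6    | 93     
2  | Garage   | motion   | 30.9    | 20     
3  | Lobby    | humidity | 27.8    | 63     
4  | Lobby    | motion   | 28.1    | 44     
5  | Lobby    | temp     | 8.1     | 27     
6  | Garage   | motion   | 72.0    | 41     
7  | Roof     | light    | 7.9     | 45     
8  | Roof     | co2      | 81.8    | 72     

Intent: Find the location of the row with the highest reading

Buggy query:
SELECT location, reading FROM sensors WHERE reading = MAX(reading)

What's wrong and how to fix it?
Bug: WHERE is evaluated per row; an aggregate over the whole table isn't defined there

Fix: Wrap MAX in a scalar subquery so WHERE compares against a single value

Corrected query:
SELECT location, reading FROM sensors WHERE reading = (SELECT MAX(reading) FROM sensors)

Result:
location | reading
---------+--------
Roof     | 85.6   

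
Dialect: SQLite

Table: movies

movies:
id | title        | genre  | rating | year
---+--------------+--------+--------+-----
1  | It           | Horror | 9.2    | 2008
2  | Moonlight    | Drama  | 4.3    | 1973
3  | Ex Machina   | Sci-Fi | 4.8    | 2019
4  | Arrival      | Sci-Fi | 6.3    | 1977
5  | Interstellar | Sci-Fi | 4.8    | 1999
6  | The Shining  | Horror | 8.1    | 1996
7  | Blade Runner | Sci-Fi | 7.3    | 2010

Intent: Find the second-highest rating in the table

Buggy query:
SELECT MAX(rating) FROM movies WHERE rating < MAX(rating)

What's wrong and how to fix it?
Bug: MAX(rating) on the right of the comparison is an aggregate-in-WHERE error

Fix: Compute the overall MAX in a subquery, then take MAX of rows below it

Corrected query:
SELECT MAX(rating) FROM movies WHERE rating < (SELECT MAX(rating) FROM movies)

Result:
MAX(rating)
-----------
8.1        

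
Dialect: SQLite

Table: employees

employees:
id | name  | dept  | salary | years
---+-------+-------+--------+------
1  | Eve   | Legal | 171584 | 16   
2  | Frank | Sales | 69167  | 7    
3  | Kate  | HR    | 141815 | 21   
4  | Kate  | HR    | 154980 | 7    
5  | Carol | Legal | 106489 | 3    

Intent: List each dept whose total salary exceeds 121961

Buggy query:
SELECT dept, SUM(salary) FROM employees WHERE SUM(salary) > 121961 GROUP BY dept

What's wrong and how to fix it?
Bug: SUM(salary) is an aggregate, but WHERE filters rows before aggregation

Fix: Use HAVING (which filters groups after aggregation) instead of WHERE

Corrected query:
SELECT dept, SUM(salary) FROM employees GROUP BY dept HAVING SUM(salary) > 121961

Result:
dept  | SUM(salary)
------+------------
HR    | 296795     
Legal | 278073     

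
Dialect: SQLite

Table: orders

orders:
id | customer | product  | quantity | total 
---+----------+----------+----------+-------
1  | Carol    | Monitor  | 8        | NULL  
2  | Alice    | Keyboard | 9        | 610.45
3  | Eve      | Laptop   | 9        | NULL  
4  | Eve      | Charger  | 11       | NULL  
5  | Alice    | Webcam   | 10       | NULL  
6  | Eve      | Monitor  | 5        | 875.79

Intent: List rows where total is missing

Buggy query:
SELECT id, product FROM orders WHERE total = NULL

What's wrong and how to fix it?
Bug: '= NULL' is always unknown in SQL three-valued logic, so no rows match

Fix: Replace '= NULL' with 'IS NULL'

Corrected query:
SELECT id, product FROM orders WHERE total IS NULL

Result:
id | product
---+--------
1  | Monitor
3  | Laptop 
4  | Charger
5  | Webcam 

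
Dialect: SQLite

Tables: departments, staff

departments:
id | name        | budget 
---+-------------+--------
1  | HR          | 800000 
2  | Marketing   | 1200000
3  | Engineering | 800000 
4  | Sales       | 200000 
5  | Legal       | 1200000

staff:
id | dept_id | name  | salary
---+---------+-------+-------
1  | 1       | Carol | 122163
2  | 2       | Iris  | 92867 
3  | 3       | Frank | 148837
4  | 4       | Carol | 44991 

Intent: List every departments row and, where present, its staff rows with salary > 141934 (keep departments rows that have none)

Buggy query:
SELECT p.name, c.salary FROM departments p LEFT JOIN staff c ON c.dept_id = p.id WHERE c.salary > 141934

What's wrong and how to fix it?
Bug: A WHERE condition on the right-hand table after LEFT JOIN drops unmatched parents

Fix: Move the right-table condition into the ON clause so unmatched parents are kept

Corrected query:
SELECT p.name, c.salary FROM departments p LEFT JOIN staff c ON c.dept_id = p.id AND c.salary > 141934

Result:
name        | salary
------------+-------
HR          | NULL  
Marketing   | NULL  
Engineering | 148837
Sales       | NULL  
Legal       | NULL  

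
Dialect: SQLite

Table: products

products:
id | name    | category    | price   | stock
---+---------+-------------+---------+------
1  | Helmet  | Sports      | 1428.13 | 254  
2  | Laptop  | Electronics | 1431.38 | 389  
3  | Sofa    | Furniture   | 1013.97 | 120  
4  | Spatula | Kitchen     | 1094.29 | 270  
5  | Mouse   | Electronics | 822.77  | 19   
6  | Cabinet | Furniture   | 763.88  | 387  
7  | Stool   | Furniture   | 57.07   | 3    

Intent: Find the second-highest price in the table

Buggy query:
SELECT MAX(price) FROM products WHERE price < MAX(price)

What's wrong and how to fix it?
Bug: The inner MAX is an aggregate inside WHERE, which is not allowed

Fix: Compute the overall MAX in a subquery, then take MAX of rows below it

Corrected query:
SELECT MAX(price) FROM products WHERE price < (SELECT MAX(price) FROM products)

Result:
MAX(price)
----------
1428.13   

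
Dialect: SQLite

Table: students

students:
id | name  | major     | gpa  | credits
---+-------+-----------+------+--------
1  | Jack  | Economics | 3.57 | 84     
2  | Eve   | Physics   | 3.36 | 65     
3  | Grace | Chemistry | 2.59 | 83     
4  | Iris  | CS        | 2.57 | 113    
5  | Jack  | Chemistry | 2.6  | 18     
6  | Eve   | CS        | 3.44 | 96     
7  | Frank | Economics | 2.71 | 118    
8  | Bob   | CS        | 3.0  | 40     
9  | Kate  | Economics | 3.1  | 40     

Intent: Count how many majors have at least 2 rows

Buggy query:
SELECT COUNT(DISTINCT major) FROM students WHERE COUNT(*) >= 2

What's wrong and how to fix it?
Bug: WHERE filters individual rows, not groups, so a group-level COUNT is invalid there

Fix: Use a subquery that GROUPs and filters with HAVING, then count its rows

Corrected query:
SELECT COUNT(*) FROM (SELECT major FROM students GROUP BY major HAVING COUNT(*) >= 2)

Result:
COUNT(*)
--------
3       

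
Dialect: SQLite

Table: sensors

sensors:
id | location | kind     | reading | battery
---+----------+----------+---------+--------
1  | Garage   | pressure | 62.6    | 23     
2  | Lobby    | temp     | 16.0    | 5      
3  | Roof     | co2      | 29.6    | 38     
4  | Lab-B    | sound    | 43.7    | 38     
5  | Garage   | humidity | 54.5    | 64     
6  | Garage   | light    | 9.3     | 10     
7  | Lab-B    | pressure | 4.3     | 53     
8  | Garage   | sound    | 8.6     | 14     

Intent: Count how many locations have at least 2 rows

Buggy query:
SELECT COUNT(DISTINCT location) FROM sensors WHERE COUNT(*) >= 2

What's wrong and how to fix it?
Bug: WHERE filters individual rows, not groups, so a group-level COUNT is invalid there

Fix: Use a subquery that GROUPs and filters with HAVING, then count its rows

Corrected query:
SELECT COUNT(*) FROM (SELECT location FROM sensors GROUP BY location HAVING COUNT(*) >= 2)

Result:
COUNT(*)
--------
2       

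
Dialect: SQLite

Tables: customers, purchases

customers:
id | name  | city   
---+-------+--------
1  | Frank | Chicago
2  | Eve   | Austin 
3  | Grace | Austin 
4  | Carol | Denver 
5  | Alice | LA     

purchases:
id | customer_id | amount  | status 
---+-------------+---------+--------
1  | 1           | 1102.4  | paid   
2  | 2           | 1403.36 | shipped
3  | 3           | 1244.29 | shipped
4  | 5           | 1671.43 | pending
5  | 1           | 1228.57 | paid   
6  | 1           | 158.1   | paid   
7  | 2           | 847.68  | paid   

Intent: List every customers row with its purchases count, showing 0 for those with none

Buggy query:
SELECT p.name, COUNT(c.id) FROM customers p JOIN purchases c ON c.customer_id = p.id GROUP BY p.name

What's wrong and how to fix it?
Bug: INNER JOIN drops customers rows that have no matching purchases rows

Fix: Switch to LEFT JOIN to retain unmatched parent rows

Corrected query:
SELECT p.name, COUNT(c.id) FROM customers p LEFT JOIN purchases c ON c.customer_id = p.id GROUP BY p.name

Result:
name  | COUNT(c.id)
------+------------
Alice | 1          
Carol | 0          
Eve   | 2          
Frank | 3          
Grace | 1          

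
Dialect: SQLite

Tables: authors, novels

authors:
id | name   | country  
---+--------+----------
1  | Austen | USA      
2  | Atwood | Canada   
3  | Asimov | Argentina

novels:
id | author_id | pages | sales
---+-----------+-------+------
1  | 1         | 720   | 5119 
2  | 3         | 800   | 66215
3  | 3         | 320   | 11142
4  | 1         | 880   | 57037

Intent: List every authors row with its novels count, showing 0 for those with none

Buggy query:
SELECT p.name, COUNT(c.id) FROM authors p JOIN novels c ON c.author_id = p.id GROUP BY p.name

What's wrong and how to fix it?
Bug: INNER JOIN drops authors rows that have no matching novels rows

Fix: Use LEFT JOIN so parents without children still appear (COUNT(c.id) gives 0)

Corrected query:
SELECT p.name, COUNT(c.id) FROM authors p LEFT JOIN novels c ON c.author_id = p.id GROUP BY p.name

Result:
name   | COUNT(c.id)
-------+------------
Asimov | 2          
Atwood | 0          
Austen | 2          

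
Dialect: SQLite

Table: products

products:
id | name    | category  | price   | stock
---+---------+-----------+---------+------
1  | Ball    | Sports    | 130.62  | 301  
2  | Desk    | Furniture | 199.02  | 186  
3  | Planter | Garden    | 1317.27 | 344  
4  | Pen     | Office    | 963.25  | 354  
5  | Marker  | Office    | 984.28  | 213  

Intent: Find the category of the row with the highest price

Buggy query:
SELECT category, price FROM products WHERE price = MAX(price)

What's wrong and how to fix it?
Bug: WHERE is evaluated per row; an aggregate over the whole table isn't defined there

Fix: Wrap MAX in a scalar subquery so WHERE compares against a single value

Corrected query:
SELECT category, price FROM products WHERE price = (SELECT MAX(price) FROM products)

Result:
category | price  
---------+--------
Garden   | 1317.27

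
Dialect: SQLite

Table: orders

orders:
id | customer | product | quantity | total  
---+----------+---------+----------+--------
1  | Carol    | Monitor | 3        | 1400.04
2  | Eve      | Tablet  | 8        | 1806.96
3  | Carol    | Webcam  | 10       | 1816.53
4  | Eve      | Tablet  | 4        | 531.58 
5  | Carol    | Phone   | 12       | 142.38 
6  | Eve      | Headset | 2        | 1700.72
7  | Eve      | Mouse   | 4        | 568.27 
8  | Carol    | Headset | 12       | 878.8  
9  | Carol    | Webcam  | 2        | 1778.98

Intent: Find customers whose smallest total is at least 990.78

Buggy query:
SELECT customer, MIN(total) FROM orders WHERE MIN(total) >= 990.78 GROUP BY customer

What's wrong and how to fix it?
Bug: MIN() in WHERE is a misuse of aggregate

Fix: Use HAVING for the per-group MIN condition

Corrected query:
SELECT customer, MIN(total) FROM orders GROUP BY customer HAVING MIN(total) >= 990.78

Result:
(no rows)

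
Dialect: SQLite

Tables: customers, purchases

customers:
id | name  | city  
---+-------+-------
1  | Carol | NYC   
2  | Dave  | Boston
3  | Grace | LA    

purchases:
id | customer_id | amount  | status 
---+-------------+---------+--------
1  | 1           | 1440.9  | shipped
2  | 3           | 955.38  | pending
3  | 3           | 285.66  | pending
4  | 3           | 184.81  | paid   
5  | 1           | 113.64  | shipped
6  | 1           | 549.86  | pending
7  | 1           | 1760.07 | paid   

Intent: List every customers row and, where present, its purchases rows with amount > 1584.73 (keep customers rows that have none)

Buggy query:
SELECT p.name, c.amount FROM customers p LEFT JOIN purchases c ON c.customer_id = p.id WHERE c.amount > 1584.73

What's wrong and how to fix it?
Bug: A WHERE condition on the right-hand table after LEFT JOIN drops unmatched parents

Fix: Put 'c.amount > 1584.73' in the JOIN's ON clause instead of WHERE

Corrected query:
SELECT p.name, c.amount FROM customers p LEFT JOIN purchases c ON c.customer_id = p.id AND c.amount > 1584.73

Result:
name  | amount 
------+--------
Carol | 1760.07
Dave  | NULL   
Grace | NULL   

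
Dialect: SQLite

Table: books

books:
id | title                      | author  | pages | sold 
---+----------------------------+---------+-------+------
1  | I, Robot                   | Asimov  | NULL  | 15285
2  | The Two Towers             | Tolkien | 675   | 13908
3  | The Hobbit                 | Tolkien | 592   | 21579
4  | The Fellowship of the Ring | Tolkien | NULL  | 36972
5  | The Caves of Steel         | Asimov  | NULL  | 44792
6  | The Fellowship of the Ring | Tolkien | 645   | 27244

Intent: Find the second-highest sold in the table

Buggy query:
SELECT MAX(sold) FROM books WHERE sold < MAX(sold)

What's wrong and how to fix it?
Bug: The inner MAX is an aggregate inside WHERE, which is not allowed

Fix: Put the inner MAX in a scalar subquery

Corrected query:
SELECT MAX(sold) FROM books WHERE sold < (SELECT MAX(sold) FROM books)

Result:
MAX(sold)
---------
36972    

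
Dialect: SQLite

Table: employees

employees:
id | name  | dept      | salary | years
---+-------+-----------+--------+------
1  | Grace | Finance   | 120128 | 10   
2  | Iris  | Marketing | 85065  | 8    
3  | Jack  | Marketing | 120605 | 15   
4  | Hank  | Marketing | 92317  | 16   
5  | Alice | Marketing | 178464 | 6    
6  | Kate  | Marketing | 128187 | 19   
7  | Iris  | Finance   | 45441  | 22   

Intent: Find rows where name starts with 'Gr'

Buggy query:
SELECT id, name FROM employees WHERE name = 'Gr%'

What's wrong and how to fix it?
Bug: '=' compares the literal string including the % character; pattern matching needs LIKE

Fix: Use LIKE for wildcard pattern matching

Corrected query:
SELECT id, name FROM employees WHERE name LIKE 'Gr%'

Result:
id | name 
---+------
1  | Grace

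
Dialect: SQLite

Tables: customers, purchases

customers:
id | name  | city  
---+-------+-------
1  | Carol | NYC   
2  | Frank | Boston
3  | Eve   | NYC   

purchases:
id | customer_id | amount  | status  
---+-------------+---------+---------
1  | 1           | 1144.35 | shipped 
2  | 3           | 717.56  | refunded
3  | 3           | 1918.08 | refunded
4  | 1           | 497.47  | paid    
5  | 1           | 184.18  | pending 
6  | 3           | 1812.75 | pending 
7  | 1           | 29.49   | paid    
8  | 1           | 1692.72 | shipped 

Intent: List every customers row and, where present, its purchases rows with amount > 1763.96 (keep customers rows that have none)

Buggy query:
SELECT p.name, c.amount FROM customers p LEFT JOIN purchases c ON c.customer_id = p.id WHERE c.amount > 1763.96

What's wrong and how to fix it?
Bug: A WHERE condition on the right-hand table after LEFT JOIN drops unmatched parents

Fix: Move the right-table condition into the ON clause so unmatched parents are kept

Corrected query:
SELECT p.name, c.amount FROM customers p LEFT JOIN purchases c ON c.customer_id = p.id AND c.amount > 1763.96

Result:
name  | amount 
------+--------
Carol | NULL   
Frank | NULL   
Eve   | 1812.75
Eve   | 1918.08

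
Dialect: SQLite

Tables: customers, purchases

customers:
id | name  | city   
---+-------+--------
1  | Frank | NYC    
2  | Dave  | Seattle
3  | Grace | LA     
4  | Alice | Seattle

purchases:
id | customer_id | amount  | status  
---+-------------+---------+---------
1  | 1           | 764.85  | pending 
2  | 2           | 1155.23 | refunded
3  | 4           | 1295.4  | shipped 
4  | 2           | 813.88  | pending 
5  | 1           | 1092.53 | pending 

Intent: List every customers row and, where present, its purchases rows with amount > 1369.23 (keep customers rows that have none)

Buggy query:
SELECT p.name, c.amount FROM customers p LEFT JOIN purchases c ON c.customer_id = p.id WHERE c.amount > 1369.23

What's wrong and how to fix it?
Bug: A WHERE condition on the right-hand table after LEFT JOIN drops unmatched parents

Fix: Move the right-table condition into the ON clause so unmatched parents are kept

Corrected query:
SELECT p.name, c.amount FROM customers p LEFT JOIN purchases c ON c.customer_id = p.id AND c.amount > 1369.23

Result:
name  | amount
------+-------
Frank | NULL  
Dave  | NULL  
Grace | NULL  
Alice | NULL  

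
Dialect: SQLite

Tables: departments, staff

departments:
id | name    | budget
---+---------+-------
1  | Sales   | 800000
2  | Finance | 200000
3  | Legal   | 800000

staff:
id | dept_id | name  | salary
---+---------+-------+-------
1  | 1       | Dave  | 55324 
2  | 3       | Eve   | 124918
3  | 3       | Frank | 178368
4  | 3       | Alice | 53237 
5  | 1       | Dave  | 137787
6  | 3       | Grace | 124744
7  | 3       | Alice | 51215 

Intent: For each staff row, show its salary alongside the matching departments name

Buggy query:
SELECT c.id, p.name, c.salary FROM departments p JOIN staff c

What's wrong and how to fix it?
Bug: JOIN with no ON clause produces a cartesian product; every staff row pairs with every departments row

Fix: Specify the join condition linking the foreign key to the parent id

Corrected query:
SELECT c.id, p.name, c.salary FROM departments p JOIN staff c ON c.dept_id = p.id

Result:
id | name  | salary
---+-------+-------
1  | Sales | 55324 
2  | Legal | 124918
3  | Legal | 178368
4  | Legal | 53237 
5  | Sales | 137787
6  | Legal | 124744
7  | Legal | 51215 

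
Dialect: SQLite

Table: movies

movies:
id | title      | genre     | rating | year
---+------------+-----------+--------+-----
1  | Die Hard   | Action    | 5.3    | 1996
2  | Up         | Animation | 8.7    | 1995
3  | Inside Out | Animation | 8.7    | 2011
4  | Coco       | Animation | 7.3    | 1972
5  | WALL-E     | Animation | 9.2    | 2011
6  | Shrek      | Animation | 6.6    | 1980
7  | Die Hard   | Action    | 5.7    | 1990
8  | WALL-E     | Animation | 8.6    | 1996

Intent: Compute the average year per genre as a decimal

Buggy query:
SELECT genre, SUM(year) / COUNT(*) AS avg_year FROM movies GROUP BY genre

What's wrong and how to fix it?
Bug: SUM(year) and COUNT(*) are both integers; the division truncates the fractional part

Fix: Cast one side to REAL so the division keeps the fractional part

Corrected query:
SELECT genre, SUM(year) * 1.0 / COUNT(*) AS avg_year FROM movies GROUP BY genre

Result:
genre     | avg_year   
----------+------------
Action    | 1993       
Animation | 1994.166667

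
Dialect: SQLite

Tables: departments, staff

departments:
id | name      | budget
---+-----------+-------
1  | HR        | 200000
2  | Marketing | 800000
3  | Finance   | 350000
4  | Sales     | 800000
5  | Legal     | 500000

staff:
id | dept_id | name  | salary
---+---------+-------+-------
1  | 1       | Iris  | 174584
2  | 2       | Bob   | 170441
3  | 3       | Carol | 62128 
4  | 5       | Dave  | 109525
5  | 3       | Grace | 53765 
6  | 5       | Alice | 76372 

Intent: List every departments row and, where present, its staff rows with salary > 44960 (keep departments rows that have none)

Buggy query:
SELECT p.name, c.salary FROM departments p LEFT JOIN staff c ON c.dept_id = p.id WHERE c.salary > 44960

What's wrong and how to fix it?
Bug: Filtering c.salary in WHERE discards the NULL rows produced by LEFT JOIN, turning it into an inner join

Fix: Move the right-table condition into the ON clause so unmatched parents are kept

Corrected query:
SELECT p.name, c.salary FROM departments p LEFT JOIN staff c ON c.dept_id = p.id AND c.salary > 44960

Result:
name      | salary
----------+-------
HR        | 174584
Marketing | 170441
Finance   | 53765 
Finance   | 62128 
Sales     | NULL  
Legal     | 76372 
Legal     | 109525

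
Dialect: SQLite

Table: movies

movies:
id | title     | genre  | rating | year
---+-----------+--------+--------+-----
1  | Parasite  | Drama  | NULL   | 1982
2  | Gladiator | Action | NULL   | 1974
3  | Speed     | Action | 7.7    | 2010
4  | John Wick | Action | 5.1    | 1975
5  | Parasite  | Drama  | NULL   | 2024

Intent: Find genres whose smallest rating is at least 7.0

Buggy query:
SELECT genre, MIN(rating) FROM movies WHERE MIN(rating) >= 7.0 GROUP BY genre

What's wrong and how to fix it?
Bug: Aggregates like MIN are computed per group after WHERE runs

Fix: Use HAVING for the per-group MIN condition

Corrected query:
SELECT genre, MIN(rating) FROM movies GROUP BY genre HAVING MIN(rating) >= 7.0

Result:
(no rows)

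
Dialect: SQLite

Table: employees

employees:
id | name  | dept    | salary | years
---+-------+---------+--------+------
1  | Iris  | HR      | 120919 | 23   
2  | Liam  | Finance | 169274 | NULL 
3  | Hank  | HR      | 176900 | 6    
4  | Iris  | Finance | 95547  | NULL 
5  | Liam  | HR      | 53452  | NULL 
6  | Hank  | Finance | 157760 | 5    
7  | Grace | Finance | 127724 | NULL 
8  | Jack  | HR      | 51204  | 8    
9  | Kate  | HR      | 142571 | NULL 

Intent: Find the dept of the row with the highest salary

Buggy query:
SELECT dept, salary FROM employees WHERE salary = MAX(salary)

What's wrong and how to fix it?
Bug: WHERE is evaluated per row; an aggregate over the whole table isn't defined there

Fix: Use a subquery: WHERE salary = (SELECT MAX(salary) FROM employees)

Corrected query:
SELECT dept, salary FROM employees WHERE salary = (SELECT MAX(salary) FROM employees)

Result:
dept | salary
-----+-------
HR   | 176900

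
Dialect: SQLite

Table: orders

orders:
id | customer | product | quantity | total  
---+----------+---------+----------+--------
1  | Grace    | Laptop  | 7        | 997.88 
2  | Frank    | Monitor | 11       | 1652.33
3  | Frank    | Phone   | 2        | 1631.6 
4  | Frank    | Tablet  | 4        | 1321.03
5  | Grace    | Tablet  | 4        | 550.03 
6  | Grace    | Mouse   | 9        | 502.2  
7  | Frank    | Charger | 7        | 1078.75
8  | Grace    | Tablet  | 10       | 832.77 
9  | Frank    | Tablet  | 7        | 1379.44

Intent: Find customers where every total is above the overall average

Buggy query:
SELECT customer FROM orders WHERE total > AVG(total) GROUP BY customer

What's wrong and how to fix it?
Bug: AVG() is an aggregate; it can't sit directly in WHERE

Fix: Compute the overall average in a scalar subquery and compare each group's MIN against it in HAVING

Corrected query:
SELECT customer FROM orders GROUP BY customer HAVING MIN(total) > (SELECT AVG(total) FROM orders)

Result:
(no rows)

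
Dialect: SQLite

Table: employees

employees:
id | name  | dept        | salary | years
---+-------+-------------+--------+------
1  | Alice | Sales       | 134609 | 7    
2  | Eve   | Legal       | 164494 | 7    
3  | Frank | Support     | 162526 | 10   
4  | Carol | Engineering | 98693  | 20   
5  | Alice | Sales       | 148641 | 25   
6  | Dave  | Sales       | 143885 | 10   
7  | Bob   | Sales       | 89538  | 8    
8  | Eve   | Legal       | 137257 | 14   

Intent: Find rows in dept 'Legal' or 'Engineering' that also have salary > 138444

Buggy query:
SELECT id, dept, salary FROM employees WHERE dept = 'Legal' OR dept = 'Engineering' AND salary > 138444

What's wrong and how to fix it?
Bug: Without parentheses, AND is evaluated before OR, so the salary filter only applies to the 'Engineering' branch

Fix: Group the OR with parentheses (or use IN), then AND the threshold

Corrected query:
SELECT id, dept, salary FROM employees WHERE (dept = 'Legal' OR dept = 'Engineering') AND salary > 138444

Result:
id | dept  | salary
---+-------+-------
2  | Legal | 164494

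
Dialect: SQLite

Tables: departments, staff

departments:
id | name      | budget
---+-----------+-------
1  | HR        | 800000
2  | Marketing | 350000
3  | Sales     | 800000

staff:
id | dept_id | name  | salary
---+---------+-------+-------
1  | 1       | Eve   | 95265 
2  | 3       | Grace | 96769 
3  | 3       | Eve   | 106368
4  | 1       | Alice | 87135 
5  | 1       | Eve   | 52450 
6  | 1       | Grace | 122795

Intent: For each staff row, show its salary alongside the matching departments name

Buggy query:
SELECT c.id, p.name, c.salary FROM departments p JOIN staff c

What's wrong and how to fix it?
Bug: Missing join condition: each staff row is matched to all departments rows instead of just its own

Fix: Add ON c.dept_id = p.id to the JOIN

Corrected query:
SELECT c.id, p.name, c.salary FROM departments p JOIN staff c ON c.dept_id = p.id

Result:
id | name  | salary
---+-------+-------
1  | HR    | 95265 
2  | Sales | 96769 
3  | Sales | 106368
4  | HR    | 87135 
5  | HR    | 52450 
6  | HR    | 122795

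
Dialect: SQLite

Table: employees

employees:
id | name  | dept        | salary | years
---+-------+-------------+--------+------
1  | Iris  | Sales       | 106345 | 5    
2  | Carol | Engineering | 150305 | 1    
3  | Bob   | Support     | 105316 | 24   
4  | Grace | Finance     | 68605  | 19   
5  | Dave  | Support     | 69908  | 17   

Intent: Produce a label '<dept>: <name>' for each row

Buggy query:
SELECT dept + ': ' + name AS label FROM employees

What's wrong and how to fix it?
Bug: SQLite uses || for string concatenation; + coerces text to numbers (yielding 0)

Fix: Use the || operator for string concatenation

Corrected query:
SELECT dept || ': ' || name AS label FROM employees

Result:
label             
------------------
Sales: Iris       
Engineering: Carol
Support: Bob      
Finance: Grace    
Support: Dave     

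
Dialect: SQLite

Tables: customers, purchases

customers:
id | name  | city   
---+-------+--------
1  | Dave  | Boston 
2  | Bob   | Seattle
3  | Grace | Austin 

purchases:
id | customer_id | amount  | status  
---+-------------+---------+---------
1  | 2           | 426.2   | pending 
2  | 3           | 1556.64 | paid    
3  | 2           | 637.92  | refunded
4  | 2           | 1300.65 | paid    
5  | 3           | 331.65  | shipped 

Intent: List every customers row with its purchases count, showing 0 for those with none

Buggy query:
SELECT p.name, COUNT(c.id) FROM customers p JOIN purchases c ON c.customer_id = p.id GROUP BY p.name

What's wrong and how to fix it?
Bug: An inner join excludes parents with zero children

Fix: Use LEFT JOIN so parents without children still appear (COUNT(c.id) gives 0)

Corrected query:
SELECT p.name, COUNT(c.id) FROM customers p LEFT JOIN purchases c ON c.customer_id = p.id GROUP BY p.name

Result:
name  | COUNT(c.id)
------+------------
Bob   | 3          
Dave  | 0          
Grace | 2          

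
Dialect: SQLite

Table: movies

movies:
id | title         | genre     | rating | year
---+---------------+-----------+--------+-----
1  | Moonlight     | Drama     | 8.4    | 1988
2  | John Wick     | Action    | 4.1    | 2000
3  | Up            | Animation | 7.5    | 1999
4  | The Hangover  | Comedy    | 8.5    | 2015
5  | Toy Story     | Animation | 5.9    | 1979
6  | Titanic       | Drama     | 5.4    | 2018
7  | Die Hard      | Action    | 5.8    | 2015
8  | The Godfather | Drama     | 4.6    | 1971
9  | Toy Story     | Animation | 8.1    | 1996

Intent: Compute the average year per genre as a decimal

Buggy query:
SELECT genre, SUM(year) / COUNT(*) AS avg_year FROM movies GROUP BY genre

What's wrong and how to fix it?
Bug: SUM(year) and COUNT(*) are both integers; the division truncates the fractional part

Fix: Multiply by 1.0 (or CAST to REAL) to force floating-point division

Corrected query:
SELECT genre, SUM(year) * 1.0 / COUNT(*) AS avg_year FROM movies GROUP BY genre

Result:
genre     | avg_year   
----------+------------
Action    | 2007.5     
Animation | 1991.333333
Comedy    | 2015       
Drama     | 1992.333333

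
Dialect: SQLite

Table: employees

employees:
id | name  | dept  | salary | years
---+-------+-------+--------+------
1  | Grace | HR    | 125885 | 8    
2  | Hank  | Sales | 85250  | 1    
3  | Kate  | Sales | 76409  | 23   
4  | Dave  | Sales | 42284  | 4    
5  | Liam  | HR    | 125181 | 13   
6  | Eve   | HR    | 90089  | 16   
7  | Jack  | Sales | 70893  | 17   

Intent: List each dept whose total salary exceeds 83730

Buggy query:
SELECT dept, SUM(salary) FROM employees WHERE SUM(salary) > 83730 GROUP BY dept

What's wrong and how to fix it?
Bug: Aggregate functions cannot appear in a WHERE clause

Fix: Use HAVING (which filters groups after aggregation) instead of WHERE

Corrected query:
SELECT dept, SUM(salary) FROM employees GROUP BY dept HAVING SUM(salary) > 83730

Result:
dept  | SUM(salary)
------+------------
HR    | 341155     
Sales | 274836     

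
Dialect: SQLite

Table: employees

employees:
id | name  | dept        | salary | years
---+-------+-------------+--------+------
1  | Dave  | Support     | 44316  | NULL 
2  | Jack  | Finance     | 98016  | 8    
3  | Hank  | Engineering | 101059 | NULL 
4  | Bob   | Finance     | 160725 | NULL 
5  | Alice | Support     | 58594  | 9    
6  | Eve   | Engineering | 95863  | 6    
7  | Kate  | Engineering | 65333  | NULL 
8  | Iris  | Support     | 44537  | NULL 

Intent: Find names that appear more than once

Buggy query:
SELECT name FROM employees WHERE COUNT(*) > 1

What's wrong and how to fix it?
Bug: WHERE can't reference COUNT(*); aggregates are computed after WHERE

Fix: Group first, then use HAVING for the count condition

Corrected query:
SELECT name FROM employees GROUP BY name HAVING COUNT(*) > 1

Result:
(no rows)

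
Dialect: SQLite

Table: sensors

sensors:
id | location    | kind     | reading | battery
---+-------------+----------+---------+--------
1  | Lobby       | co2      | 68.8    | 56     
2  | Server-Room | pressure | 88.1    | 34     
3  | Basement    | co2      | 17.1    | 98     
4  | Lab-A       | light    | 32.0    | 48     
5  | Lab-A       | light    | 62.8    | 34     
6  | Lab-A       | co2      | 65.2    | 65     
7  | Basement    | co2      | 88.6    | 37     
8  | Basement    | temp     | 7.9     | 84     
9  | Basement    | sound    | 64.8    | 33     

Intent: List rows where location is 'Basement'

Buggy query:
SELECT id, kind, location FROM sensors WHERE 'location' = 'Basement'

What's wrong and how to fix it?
Bug: Single quotes denote string literals in SQL; the column name is being compared as a constant string

Fix: Reference the column as location without single quotes

Corrected query:
SELECT id, kind, location FROM sensors WHERE location = 'Basement'

Result:
id | kind  | location
---+-------+---------
3  | co2   | Basement
7  | co2   | Basement
8  | temp  | Basement
9  | sound | Basement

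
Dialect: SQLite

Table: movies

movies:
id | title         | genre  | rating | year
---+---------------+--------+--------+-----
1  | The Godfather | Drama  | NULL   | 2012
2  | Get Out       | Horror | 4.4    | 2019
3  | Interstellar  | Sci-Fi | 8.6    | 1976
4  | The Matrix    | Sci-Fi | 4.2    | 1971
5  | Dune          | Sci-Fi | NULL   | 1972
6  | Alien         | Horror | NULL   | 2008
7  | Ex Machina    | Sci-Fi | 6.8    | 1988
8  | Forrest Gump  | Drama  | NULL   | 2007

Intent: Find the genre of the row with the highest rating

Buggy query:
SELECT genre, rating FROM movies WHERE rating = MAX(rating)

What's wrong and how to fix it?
Bug: MAX(rating) is an aggregate and cannot be used directly in WHERE

Fix: Wrap MAX in a scalar subquery so WHERE compares against a single value

Corrected query:
SELECT genre, rating FROM movies WHERE rating = (SELECT MAX(rating) FROM movies)

Result:
genre  | rating
-------+-------
Sci-Fi | 8.6   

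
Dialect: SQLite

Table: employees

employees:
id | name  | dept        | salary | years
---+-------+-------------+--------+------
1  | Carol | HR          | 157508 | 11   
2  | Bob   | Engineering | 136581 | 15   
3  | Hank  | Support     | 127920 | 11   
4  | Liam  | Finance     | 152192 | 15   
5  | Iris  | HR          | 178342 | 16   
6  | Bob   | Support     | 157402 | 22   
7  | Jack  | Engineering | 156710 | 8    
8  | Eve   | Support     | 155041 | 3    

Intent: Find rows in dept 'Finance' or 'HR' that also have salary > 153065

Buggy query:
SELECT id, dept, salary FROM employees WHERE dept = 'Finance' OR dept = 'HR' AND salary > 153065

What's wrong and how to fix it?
Bug: AND binds tighter than OR, so this parses as dept = 'Finance' OR (dept = 'HR' AND salary > 153065)

Fix: Group the OR with parentheses (or use IN), then AND the threshold

Corrected query:
SELECT id, dept, salary FROM employees WHERE (dept = 'Finance' OR dept = 'HR') AND salary > 153065

Result:
id | dept | salary
---+------+-------
1  | HR   | 157508
5  | HR   | 178342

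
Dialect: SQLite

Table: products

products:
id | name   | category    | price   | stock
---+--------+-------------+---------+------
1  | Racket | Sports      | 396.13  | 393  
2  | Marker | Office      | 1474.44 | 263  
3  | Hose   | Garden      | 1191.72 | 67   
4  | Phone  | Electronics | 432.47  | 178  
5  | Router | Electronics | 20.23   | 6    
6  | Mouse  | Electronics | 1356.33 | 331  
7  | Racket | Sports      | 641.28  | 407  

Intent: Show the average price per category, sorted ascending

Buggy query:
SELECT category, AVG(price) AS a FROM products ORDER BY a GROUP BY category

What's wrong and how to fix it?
Bug: ORDER BY appears before GROUP BY; SQL clause order requires GROUP BY first

Fix: Move ORDER BY to the end, after GROUP BY

Corrected query:
SELECT category, AVG(price) AS a FROM products GROUP BY category ORDER BY a

Result:
category    | a      
------------+--------
Sports      | 518.705
Electronics | 603.01 
Garden      | 1191.72
Office      | 1474.44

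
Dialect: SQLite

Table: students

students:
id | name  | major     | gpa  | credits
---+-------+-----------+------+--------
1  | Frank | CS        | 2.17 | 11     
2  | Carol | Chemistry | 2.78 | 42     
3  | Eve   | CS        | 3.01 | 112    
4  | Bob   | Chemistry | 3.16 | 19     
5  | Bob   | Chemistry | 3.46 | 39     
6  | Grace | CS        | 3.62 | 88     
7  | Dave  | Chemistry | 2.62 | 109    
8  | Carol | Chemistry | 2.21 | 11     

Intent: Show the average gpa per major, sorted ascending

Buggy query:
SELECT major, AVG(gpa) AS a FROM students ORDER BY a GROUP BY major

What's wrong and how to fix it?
Bug: ORDER BY appears before GROUP BY; SQL clause order requires GROUP BY first

Fix: Reorder: SELECT … FROM … GROUP BY … ORDER BY …

Corrected query:
SELECT major, AVG(gpa) AS a FROM students GROUP BY major ORDER BY a

Result:
major     | a       
----------+---------
Chemistry | 2.846   
CS        | 2.933333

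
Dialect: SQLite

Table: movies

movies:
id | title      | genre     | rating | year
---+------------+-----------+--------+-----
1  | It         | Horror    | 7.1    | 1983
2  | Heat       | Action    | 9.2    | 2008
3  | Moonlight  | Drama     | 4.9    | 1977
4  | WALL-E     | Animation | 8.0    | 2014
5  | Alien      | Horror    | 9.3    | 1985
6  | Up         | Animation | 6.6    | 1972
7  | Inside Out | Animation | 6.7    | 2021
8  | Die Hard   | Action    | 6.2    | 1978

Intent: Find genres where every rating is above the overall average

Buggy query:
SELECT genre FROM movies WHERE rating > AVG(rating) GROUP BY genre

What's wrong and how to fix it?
Bug: WHERE evaluates per row before aggregation, so AVG() is unavailable

Fix: Compute the overall average in a scalar subquery and compare each group's MIN against it in HAVING

Corrected query:
SELECT genre FROM movies GROUP BY genre HAVING MIN(rating) > (SELECT AVG(rating) FROM movies)

Result:
(no rows)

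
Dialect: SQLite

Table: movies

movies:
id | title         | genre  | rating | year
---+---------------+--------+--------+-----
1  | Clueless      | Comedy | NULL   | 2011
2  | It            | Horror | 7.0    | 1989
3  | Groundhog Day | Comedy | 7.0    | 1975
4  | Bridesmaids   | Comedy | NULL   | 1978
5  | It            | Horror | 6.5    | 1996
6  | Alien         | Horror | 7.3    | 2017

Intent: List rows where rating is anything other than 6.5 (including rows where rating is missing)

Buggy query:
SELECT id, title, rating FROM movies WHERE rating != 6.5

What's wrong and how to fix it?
Bug: Inequality against NULL is unknown, not true; rows with NULL are dropped

Fix: Handle NULL separately with IS NULL alongside the inequality

Corrected query:
SELECT id, title, rating FROM movies WHERE rating != 6.5 OR rating IS NULL

Result:
id | title         | rating
---+---------------+-------
1  | Clueless      | NULL  
2  | It            | 7     
3  | Groundhog Day | 7     
4  | Bridesmaids   | NULL  
6  | Alien         | 7.3   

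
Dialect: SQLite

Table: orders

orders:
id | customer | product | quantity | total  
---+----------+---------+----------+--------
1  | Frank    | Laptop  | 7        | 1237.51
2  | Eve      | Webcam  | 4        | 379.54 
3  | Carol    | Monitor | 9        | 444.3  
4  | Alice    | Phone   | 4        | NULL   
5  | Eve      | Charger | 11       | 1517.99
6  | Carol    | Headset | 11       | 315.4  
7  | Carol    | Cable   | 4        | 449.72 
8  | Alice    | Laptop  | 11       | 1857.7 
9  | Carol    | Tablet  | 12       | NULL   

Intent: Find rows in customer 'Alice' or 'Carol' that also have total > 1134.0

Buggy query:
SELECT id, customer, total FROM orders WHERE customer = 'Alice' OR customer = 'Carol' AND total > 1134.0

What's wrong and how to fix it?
Bug: AND binds tighter than OR, so this parses as customer = 'Alice' OR (customer = 'Carol' AND total > 1134.0)

Fix: Group the OR with parentheses (or use IN), then AND the threshold

Corrected query:
SELECT id, customer, total FROM orders WHERE (customer = 'Alice' OR customer = 'Carol') AND total > 1134.0

Result:
id | customer | total 
---+----------+-------
8  | Alice    | 1857.7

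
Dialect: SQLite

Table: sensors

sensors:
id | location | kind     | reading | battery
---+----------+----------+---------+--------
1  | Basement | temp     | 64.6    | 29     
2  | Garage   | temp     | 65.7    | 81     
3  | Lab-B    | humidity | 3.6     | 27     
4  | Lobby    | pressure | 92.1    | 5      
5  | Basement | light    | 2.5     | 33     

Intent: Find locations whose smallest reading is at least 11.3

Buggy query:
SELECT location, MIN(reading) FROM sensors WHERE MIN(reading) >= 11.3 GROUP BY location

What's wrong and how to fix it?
Bug: MIN() in WHERE is a misuse of aggregate

Fix: Use HAVING for the per-group MIN condition

Corrected query:
SELECT location, MIN(reading) FROM sensors GROUP BY location HAVING MIN(reading) >= 11.3

Result:
location | MIN(reading)
---------+-------------
Garage   | 65.7        
Lobby    | 92.1        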